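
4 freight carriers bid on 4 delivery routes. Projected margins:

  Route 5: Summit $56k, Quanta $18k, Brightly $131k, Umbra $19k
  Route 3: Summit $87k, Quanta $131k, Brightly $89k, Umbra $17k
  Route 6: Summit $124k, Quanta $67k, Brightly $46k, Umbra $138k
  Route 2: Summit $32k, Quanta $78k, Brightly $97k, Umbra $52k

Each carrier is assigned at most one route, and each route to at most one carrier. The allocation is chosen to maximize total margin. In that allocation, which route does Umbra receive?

Umbra receives Route 2.

This is the linear assignment problem.
Optimal: Summit→Route 6 ($124k), Quanta→Route 3 ($131k), Brightly→Route 5 ($131k), Umbra→Route 2 ($52k) — total 124+131+131+52 = $438k.
Max-entry greedy (repeatedly take the single best remaining cell) gives $432k, worse by 6.
Next-best assignment: Summit→Route 3, Quanta→Route 2, Brightly→Route 5, Umbra→Route 6 = $434k.
Umbra's own top route is Route 6 ($138k), but forcing Umbra→Route 6 and reassigning the rest optimally gives only $434k — worse by 4.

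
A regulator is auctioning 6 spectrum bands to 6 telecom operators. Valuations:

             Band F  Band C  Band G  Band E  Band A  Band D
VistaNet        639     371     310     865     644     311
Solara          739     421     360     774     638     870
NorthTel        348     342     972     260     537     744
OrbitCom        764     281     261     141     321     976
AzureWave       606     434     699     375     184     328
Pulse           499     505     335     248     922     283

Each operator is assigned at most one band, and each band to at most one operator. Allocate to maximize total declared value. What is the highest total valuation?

Optimal: VistaNet→Band E ($865M), Solara→Band F ($739M), NorthTel→Band G ($972M), OrbitCom→Band D ($976M), AzureWave→Band C ($434M), Pulse→Band A ($922M) — total 865+739+972+976+434+922 = $4908M.
Next-best assignment: VistaNet→Band E, Solara→Band D, NorthTel→Band G, OrbitCom→Band F, AzureWave→Band C, Pulse→Band A = $4827M.

Maximum total: $4908M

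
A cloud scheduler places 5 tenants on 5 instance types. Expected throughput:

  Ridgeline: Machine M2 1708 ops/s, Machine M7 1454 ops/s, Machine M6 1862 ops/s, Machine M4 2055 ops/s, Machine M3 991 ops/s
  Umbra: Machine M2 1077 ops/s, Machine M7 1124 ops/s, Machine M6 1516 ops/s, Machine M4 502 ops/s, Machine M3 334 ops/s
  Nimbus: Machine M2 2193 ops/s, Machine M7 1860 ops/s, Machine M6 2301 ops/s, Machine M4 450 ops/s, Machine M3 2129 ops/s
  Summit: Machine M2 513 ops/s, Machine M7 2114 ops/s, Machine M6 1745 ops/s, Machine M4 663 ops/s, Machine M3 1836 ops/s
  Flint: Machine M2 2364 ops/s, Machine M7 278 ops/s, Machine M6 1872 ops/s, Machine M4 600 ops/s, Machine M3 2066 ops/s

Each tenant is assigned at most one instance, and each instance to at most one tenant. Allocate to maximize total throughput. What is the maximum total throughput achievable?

Optimal: Ridgeline→Machine M4 (2055 ops/s), Umbra→Machine M6 (1516 ops/s), Nimbus→Machine M3 (2129 ops/s), Summit→Machine M7 (2114 ops/s), Flint→Machine M2 (2364 ops/s) — total 2055+1516+2129+2114+2364 = 10178 ops/s.
Row-greedy (each tenant in turn takes its best remaining instance) gives 9944 ops/s, worse by 234.
Every other assignment is strictly worse.

Maximum total: 10178 ops/s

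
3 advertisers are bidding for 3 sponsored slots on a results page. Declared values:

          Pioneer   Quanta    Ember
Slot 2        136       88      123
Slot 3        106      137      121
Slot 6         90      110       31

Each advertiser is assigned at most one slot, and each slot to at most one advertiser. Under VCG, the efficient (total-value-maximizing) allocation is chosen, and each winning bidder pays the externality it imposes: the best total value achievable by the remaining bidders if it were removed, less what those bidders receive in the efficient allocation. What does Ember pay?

Ember pays $27.

Efficient allocation: Pioneer→Slot 2 ($136), Quanta→Slot 6 ($110), Ember→Slot 3 ($121); total welfare W = $367.
Ember receives Slot 3 at value $121, so the others get W − 121 = $246.
Without Ember: best allocation of the remaining 2 bidders over all 3 slots is Pioneer→Slot 2 ($136), Quanta→Slot 3 ($137), total $273.
VCG payment = (others' best without Ember) − (others' welfare with Ember) = 273 − 246 = $27.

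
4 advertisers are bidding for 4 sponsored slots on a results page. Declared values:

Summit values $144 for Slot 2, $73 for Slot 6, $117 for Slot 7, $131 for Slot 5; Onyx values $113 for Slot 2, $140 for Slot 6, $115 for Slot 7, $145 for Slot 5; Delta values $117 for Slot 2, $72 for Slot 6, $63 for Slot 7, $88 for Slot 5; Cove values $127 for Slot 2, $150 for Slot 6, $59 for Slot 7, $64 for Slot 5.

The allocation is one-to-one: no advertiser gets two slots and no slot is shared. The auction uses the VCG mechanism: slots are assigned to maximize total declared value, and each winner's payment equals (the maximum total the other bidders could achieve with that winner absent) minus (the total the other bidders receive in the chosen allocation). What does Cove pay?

Cove pays $9.

Efficient allocation: Summit→Slot 7 ($117), Onyx→Slot 5 ($145), Delta→Slot 2 ($117), Cove→Slot 6 ($150); total welfare W = $529.
Cove receives Slot 6 at value $150, so the others get W − 150 = $379.
Without Cove: best allocation of the remaining 3 bidders over all 4 slots is Summit→Slot 5 ($131), Onyx→Slot 6 ($140), Delta→Slot 2 ($117), total $388.
VCG payment = (others' best without Cove) − (others' welfare with Cove) = 388 − 379 = $9.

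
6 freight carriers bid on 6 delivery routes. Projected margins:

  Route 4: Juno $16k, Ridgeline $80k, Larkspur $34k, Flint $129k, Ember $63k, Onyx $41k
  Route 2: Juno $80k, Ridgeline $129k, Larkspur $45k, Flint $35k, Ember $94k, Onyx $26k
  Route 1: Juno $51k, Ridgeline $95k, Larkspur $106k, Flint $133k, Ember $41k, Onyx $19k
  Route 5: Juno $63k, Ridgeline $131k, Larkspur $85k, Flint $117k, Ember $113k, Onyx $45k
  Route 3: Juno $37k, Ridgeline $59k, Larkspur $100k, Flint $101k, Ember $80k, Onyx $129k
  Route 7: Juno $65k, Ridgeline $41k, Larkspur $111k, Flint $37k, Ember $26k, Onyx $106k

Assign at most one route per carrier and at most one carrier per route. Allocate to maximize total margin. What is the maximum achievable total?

Max total: $671k

Optimal: Juno→Route 7 ($65k), Ridgeline→Route 2 ($129k), Larkspur→Route 1 ($106k), Flint→Route 4 ($129k), Ember→Route 5 ($113k), Onyx→Route 3 ($129k) — total 65+129+106+129+113+129 = $671k.
Row-greedy (each carrier in turn takes its best remaining route) gives $576k, worse by 95.
Next-best assignment: Juno→Route 1, Ridgeline→Route 2, Larkspur→Route 7, Flint→Route 4, Ember→Route 5, Onyx→Route 3 = $662k.
Swapping Juno↔Ember (Juno→Route 5 $63k, Ember→Route 7 $26k) loses 89.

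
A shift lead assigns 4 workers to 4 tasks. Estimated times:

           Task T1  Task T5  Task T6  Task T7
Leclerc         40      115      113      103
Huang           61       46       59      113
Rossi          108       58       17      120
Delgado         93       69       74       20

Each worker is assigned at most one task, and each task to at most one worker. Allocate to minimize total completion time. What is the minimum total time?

Optimal: Leclerc→Task T1 (40 min), Huang→Task T5 (46 min), Rossi→Task T6 (17 min), Delgado→Task T7 (20 min) — total 40+46+17+20 = 123 min.
Next-best assignment: Leclerc→Task T1, Huang→Task T6, Rossi→Task T5, Delgado→Task T7 = 177 min.

Minimum total: 123 min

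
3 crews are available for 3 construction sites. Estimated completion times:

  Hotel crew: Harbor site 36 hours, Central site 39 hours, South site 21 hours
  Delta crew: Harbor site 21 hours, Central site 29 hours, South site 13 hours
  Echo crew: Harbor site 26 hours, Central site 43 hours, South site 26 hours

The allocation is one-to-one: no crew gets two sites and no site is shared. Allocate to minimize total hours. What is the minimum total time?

Optimal: Hotel crew→South site (21 hours), Delta crew→Central site (29 hours), Echo crew→Harbor site (26 hours) — total 21+29+26 = 76 hours.
Min-entry greedy (repeatedly take the single cheapest remaining cell) gives 78 hours, worse by 2.

Min total: 76 hours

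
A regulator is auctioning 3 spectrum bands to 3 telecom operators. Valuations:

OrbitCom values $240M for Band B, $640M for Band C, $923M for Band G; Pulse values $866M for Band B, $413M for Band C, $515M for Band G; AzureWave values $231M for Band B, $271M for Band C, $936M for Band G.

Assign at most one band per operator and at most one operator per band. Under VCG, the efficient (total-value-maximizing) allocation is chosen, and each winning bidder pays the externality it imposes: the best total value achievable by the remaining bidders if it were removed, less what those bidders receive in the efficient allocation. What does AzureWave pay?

AzureWave pays $283M.

Efficient allocation: OrbitCom→Band C ($640M), Pulse→Band B ($866M), AzureWave→Band G ($936M); total welfare W = $2442M.
AzureWave receives Band G at value $936M, so the others get W − 936 = $1506M.
Without AzureWave: best allocation of the remaining 2 bidders over all 3 bands is OrbitCom→Band G ($923M), Pulse→Band B ($866M), total $1789M.
VCG payment = (others' best without AzureWave) − (others' welfare with AzureWave) = 1789 − 1506 = $283M.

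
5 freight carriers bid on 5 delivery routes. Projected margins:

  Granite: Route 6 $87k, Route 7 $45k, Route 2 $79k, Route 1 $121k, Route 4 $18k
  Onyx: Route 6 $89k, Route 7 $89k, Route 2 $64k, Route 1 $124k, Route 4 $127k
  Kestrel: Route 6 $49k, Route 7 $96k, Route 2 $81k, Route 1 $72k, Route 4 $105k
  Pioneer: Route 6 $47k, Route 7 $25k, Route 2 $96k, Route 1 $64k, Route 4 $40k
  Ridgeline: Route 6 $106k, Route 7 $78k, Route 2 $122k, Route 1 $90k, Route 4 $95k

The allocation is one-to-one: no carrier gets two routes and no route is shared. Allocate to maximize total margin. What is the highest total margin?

Optimal: Granite→Route 1 ($121k), Onyx→Route 4 ($127k), Kestrel→Route 7 ($96k), Pioneer→Route 2 ($96k), Ridgeline→Route 6 ($106k) — total 121+127+96+96+106 = $546k.
Next-best assignment: Granite→Route 1, Onyx→Route 7, Kestrel→Route 4, Pioneer→Route 2, Ridgeline→Route 6 = $517k.
Swapping Kestrel↔Granite (Kestrel→Route 1 $72k, Granite→Route 7 $45k) loses 100.
No other one-to-one assignment exceeds $546k.

Max total: $546k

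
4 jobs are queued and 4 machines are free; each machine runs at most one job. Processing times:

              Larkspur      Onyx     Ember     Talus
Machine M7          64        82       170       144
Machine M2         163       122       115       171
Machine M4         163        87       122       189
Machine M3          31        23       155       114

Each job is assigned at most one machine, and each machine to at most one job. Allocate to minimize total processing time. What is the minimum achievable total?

Min total: 377 min

Optimal: Larkspur→Machine M3 (31 min), Onyx→Machine M4 (87 min), Ember→Machine M2 (115 min), Talus→Machine M7 (144 min) — total 31+87+115+144 = 377 min.
Row-greedy (each job in turn takes its cheapest remaining machine) gives 417 min, worse by 40.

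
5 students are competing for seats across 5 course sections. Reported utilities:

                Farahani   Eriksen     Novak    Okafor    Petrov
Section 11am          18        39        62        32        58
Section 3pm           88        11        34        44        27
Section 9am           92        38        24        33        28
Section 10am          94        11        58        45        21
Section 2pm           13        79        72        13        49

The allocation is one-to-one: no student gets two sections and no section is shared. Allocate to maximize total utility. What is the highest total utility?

Maximum total: 331 points

Optimal: Farahani→Section 9am (92 points), Eriksen→Section 2pm (79 points), Novak→Section 10am (58 points), Okafor→Section 3pm (44 points), Petrov→Section 11am (58 points) — total 92+79+58+44+58 = 331 points.
Next-best assignment: Farahani→Section 3pm, Eriksen→Section 2pm, Novak→Section 10am, Okafor→Section 9am, Petrov→Section 11am = 316 points.
Swapping Eriksen↔Novak (Eriksen→Section 10am 11 points, Novak→Section 2pm 72 points) loses 54.
Every other assignment is strictly worse.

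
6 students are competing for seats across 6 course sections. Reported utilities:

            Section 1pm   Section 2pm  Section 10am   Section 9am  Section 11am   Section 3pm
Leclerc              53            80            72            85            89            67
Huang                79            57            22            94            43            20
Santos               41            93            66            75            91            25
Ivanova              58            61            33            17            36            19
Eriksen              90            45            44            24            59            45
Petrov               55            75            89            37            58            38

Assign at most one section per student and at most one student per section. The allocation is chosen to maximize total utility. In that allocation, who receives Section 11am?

Santos receives Section 11am.

Optimal: Leclerc→Section 3pm (67 points), Huang→Section 9am (94 points), Santos→Section 11am (91 points), Ivanova→Section 2pm (61 points), Eriksen→Section 1pm (90 points), Petrov→Section 10am (89 points) — total 67+94+91+61+90+89 = 492 points.
Column-greedy (each section in turn goes to its best remaining student) gives 474 points, worse by 18.
Swapping Santos↔Ivanova (Santos→Section 2pm 93 points, Ivanova→Section 11am 36 points) loses 23.
Checked against all permutations: 492 points is optimal.
Santos's own top section is Section 2pm (93 points), but forcing Santos→Section 2pm and reassigning the rest optimally gives only 474 points — worse by 18.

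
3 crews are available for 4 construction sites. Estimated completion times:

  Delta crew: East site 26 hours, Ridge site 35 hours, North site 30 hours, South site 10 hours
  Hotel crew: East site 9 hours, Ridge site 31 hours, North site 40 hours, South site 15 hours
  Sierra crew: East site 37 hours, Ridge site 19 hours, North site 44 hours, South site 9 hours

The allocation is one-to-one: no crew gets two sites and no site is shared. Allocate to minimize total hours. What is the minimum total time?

Optimal: Delta crew→South site (10 hours), Hotel crew→East site (9 hours), Sierra crew→Ridge site (19 hours) — total 10+9+19 = 38 hours.
Column-greedy (each site in turn goes to its cheapest remaining crew) gives 58 hours, worse by 20.
Next-best assignment: Delta crew→North site, Hotel crew→East site, Sierra crew→South site = 48 hours.
No other one-to-one assignment undercuts 38 hours.

Min total: 38 hours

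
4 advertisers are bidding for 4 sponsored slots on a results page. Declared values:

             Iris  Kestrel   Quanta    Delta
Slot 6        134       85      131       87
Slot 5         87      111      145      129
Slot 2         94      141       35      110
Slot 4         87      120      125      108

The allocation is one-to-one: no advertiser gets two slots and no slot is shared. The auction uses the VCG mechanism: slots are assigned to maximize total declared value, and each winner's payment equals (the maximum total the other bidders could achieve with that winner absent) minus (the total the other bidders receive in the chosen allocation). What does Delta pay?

Delta pays $20.

Efficient allocation: Iris→Slot 6 ($134), Kestrel→Slot 2 ($141), Quanta→Slot 4 ($125), Delta→Slot 5 ($129); total welfare W = $529.
Delta receives Slot 5 at value $129, so the others get W − 129 = $400.
Without Delta: best allocation of the remaining 3 bidders over all 4 slots is Iris→Slot 6 ($134), Kestrel→Slot 2 ($141), Quanta→Slot 5 ($145), total $420.
VCG payment = (others' best without Delta) − (others' welfare with Delta) = 420 − 400 = $20.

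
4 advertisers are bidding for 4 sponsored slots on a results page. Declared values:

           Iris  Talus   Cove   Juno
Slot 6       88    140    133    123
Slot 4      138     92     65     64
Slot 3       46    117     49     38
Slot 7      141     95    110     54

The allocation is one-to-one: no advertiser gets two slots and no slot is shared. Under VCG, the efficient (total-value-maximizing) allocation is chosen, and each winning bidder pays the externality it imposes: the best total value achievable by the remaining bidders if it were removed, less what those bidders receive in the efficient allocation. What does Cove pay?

Efficient allocation: Iris→Slot 4 ($138), Talus→Slot 3 ($117), Cove→Slot 7 ($110), Juno→Slot 6 ($123); total welfare W = $488.
Cove receives Slot 7 at value $110, so the others get W − 110 = $378.
Without Cove: best allocation of the remaining 3 bidders over all 4 slots is Iris→Slot 7 ($141), Talus→Slot 3 ($117), Juno→Slot 6 ($123), total $381.
VCG payment = (others' best without Cove) − (others' welfare with Cove) = 381 − 378 = $3.

Cove pays $3.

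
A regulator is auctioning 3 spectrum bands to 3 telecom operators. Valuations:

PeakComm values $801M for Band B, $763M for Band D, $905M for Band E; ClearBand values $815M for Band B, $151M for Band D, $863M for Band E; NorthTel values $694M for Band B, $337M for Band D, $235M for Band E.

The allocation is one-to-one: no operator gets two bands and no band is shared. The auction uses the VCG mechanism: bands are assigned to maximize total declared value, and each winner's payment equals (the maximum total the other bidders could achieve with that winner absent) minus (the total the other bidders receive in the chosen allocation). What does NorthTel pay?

Efficient allocation: PeakComm→Band D ($763M), ClearBand→Band E ($863M), NorthTel→Band B ($694M); total welfare W = $2320M.
NorthTel receives Band B at value $694M, so the others get W − 694 = $1626M.
Without NorthTel: best allocation of the remaining 2 bidders over all 3 bands is PeakComm→Band E ($905M), ClearBand→Band B ($815M), total $1720M.
VCG payment = (others' best without NorthTel) − (others' welfare with NorthTel) = 1720 − 1626 = $94M.

NorthTel pays $94M.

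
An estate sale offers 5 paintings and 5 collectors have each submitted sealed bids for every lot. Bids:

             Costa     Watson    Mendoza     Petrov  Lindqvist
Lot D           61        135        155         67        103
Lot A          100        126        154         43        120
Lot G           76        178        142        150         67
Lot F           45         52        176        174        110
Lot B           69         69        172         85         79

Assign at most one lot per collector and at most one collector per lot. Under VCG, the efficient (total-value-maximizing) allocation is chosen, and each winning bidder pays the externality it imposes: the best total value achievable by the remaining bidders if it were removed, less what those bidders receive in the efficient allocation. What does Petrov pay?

Petrov pays $7.

Efficient allocation: Costa→Lot A ($100), Watson→Lot G ($178), Mendoza→Lot B ($172), Petrov→Lot F ($174), Lindqvist→Lot D ($103); total welfare W = $727.
Petrov receives Lot F at value $174, so the others get W − 174 = $553.
Without Petrov: best allocation of the remaining 4 bidders over all 5 lots is Costa→Lot A ($100), Watson→Lot G ($178), Mendoza→Lot B ($172), Lindqvist→Lot F ($110), total $560.
VCG payment = (others' best without Petrov) − (others' welfare with Petrov) = 560 − 553 = $7.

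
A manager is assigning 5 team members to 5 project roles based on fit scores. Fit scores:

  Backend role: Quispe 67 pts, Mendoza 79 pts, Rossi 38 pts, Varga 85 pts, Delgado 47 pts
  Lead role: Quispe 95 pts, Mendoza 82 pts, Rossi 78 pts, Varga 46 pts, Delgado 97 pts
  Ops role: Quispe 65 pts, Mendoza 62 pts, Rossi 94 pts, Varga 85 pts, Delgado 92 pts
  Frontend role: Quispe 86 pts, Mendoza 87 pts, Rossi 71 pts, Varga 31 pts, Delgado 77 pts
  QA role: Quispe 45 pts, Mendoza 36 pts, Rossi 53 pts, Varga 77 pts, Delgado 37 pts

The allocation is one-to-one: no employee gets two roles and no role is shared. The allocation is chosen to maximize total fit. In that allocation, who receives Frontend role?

Quispe receives Frontend role.

This is the linear assignment problem.
Optimal: Quispe→Frontend role (86 pts), Mendoza→Backend role (79 pts), Rossi→Ops role (94 pts), Varga→QA role (77 pts), Delgado→Lead role (97 pts) — total 86+79+94+77+97 = 433 pts.
Swapping Varga↔Quispe (Varga→Frontend role 31 pts, Quispe→QA role 45 pts) loses 87.
Quispe's own top role is Lead role (95 pts), but forcing Quispe→Lead role and reassigning the rest optimally gives only 422 pts — worse by 11.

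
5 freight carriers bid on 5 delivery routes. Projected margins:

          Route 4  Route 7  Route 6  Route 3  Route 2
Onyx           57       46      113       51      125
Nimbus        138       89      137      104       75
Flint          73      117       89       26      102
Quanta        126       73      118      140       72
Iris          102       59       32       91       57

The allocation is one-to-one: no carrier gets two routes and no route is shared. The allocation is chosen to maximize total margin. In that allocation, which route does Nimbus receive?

Nimbus receives Route 6.

Optimal: Onyx→Route 2 ($125k), Nimbus→Route 6 ($137k), Flint→Route 7 ($117k), Quanta→Route 3 ($140k), Iris→Route 4 ($102k) — total 125+137+117+140+102 = $621k.
Max-entry greedy (repeatedly take the single best remaining cell) gives $552k, worse by 69.
Swapping Flint↔Iris (Flint→Route 4 $73k, Iris→Route 7 $59k) loses 87.
Nimbus's own top route is Route 4 ($138k), but forcing Nimbus→Route 4 and reassigning the rest optimally gives only $589k — worse by 32.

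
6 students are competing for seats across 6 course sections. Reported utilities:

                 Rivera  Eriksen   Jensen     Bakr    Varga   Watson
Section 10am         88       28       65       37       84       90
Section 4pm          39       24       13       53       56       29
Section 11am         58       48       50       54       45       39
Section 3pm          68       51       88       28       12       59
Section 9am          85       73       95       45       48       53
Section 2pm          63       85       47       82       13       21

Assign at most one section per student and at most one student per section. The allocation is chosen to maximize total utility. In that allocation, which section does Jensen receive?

Optimal: Rivera→Section 9am (85 points), Eriksen→Section 2pm (85 points), Jensen→Section 3pm (88 points), Bakr→Section 11am (54 points), Varga→Section 4pm (56 points), Watson→Section 10am (90 points) — total 85+85+88+54+56+90 = 458 points.
Jensen's own top section is Section 9am (95 points), but forcing Jensen→Section 9am and reassigning the rest optimally gives only 448 points — worse by 10.

Jensen receives Section 3pm.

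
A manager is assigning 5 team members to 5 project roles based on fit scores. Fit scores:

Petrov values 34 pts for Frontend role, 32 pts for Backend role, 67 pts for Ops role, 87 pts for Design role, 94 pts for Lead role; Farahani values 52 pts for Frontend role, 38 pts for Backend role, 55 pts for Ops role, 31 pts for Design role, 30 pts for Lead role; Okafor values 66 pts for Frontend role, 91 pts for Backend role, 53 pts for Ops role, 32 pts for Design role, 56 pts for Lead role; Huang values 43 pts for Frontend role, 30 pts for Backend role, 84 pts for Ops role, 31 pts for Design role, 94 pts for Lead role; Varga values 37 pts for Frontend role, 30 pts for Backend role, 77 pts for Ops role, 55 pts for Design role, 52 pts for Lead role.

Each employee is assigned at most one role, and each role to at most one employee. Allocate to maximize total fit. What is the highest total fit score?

Max total: 401 pts

Optimal: Petrov→Design role (87 pts), Farahani→Frontend role (52 pts), Okafor→Backend role (91 pts), Huang→Lead role (94 pts), Varga→Ops role (77 pts) — total 87+52+91+94+77 = 401 pts.
Max-entry greedy (repeatedly take the single best remaining cell) gives 376 pts, worse by 25.
Next-best assignment: Petrov→Lead role, Farahani→Frontend role, Okafor→Backend role, Huang→Ops role, Varga→Design role = 376 pts.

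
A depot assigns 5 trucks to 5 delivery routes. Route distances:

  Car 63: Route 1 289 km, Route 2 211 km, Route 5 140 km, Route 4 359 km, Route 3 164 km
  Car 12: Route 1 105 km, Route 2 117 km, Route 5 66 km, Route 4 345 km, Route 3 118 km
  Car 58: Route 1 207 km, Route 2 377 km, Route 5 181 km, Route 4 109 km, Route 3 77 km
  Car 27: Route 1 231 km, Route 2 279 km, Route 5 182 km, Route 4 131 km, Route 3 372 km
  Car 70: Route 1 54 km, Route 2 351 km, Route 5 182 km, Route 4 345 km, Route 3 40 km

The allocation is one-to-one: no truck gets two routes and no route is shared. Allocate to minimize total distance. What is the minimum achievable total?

This is a one-to-one assignment (minimum-cost bipartite matching).
Optimal: Car 63→Route 5 (140 km), Car 12→Route 2 (117 km), Car 58→Route 3 (77 km), Car 27→Route 4 (131 km), Car 70→Route 1 (54 km) — total 140+117+77+131+54 = 519 km.
Row-greedy (each truck in turn takes its cheapest remaining route) gives 804 km, worse by 285.
Checked against all permutations: 519 km is optimal.

Min total: 519 km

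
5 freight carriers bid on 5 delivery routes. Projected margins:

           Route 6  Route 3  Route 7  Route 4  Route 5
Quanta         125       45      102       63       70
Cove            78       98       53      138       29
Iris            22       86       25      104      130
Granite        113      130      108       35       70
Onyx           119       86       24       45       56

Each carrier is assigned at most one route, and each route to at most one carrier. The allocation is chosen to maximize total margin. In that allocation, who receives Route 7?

Quanta receives Route 7.

Optimal: Quanta→Route 7 ($102k), Cove→Route 4 ($138k), Iris→Route 5 ($130k), Granite→Route 3 ($130k), Onyx→Route 6 ($119k) — total 102+138+130+130+119 = $619k.
Column-greedy (each route in turn goes to its best remaining carrier) gives $468k, worse by 151.
Next-best assignment: Quanta→Route 6, Cove→Route 4, Iris→Route 5, Granite→Route 7, Onyx→Route 3 = $587k.
Quanta's own top route is Route 6 ($125k), but forcing Quanta→Route 6 and reassigning the rest optimally gives only $587k — worse by 32.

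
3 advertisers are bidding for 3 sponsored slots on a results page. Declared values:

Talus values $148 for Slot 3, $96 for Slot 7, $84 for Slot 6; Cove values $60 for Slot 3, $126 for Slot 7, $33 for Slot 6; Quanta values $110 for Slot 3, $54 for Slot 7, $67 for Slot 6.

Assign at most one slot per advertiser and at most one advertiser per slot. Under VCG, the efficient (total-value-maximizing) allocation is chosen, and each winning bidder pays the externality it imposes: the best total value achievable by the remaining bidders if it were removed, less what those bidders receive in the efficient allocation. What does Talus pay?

Talus pays $43.

Efficient allocation: Talus→Slot 3 ($148), Cove→Slot 7 ($126), Quanta→Slot 6 ($67); total welfare W = $341.
Talus receives Slot 3 at value $148, so the others get W − 148 = $193.
Without Talus: best allocation of the remaining 2 bidders over all 3 slots is Cove→Slot 7 ($126), Quanta→Slot 3 ($110), total $236.
VCG payment = (others' best without Talus) − (others' welfare with Talus) = 236 − 193 = $43.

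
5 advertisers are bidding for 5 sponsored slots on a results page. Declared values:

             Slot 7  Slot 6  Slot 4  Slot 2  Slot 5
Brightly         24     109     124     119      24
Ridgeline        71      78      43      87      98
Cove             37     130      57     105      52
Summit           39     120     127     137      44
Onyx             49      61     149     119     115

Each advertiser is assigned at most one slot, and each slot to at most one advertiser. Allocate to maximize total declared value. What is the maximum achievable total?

Optimal: Brightly→Slot 4 ($124), Ridgeline→Slot 7 ($71), Cove→Slot 6 ($130), Summit→Slot 2 ($137), Onyx→Slot 5 ($115) — total 124+71+130+137+115 = $577.
Column-greedy (each slot in turn goes to its best remaining advertiser) gives $511, worse by 66.
Next-best assignment: Brightly→Slot 2, Ridgeline→Slot 7, Cove→Slot 6, Summit→Slot 4, Onyx→Slot 5 = $562.
Checked against all permutations: $577 is optimal.

Maximum total: $577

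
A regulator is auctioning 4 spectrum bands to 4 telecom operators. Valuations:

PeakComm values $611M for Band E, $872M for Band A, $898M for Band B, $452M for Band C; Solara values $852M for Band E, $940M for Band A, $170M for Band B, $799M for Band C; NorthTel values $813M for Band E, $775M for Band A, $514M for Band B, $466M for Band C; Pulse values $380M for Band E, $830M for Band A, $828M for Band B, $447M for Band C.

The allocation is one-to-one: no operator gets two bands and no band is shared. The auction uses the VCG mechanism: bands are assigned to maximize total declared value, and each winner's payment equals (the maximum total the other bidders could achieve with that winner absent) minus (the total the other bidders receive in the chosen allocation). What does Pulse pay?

Pulse pays $141M.

Efficient allocation: PeakComm→Band B ($898M), Solara→Band C ($799M), NorthTel→Band E ($813M), Pulse→Band A ($830M); total welfare W = $3340M.
Pulse receives Band A at value $830M, so the others get W − 830 = $2510M.
Without Pulse: best allocation of the remaining 3 bidders over all 4 bands is PeakComm→Band B ($898M), Solara→Band A ($940M), NorthTel→Band E ($813M), total $2651M.
VCG payment = (others' best without Pulse) − (others' welfare with Pulse) = 2651 − 2510 = $141M.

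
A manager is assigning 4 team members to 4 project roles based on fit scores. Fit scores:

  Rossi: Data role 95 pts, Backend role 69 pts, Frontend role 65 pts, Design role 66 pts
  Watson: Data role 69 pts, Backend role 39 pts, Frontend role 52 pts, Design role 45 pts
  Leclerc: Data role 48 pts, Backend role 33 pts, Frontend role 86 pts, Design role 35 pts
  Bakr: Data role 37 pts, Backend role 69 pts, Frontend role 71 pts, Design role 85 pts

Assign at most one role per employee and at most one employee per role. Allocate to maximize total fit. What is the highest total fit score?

Max total: 309 pts

Optimal: Rossi→Backend role (69 pts), Watson→Data role (69 pts), Leclerc→Frontend role (86 pts), Bakr→Design role (85 pts) — total 69+69+86+85 = 309 pts.
Max-entry greedy (repeatedly take the single best remaining cell) gives 305 pts, worse by 4.
Next-best assignment: Rossi→Data role, Watson→Backend role, Leclerc→Frontend role, Bakr→Design role = 305 pts.
Checked against all permutations: 309 pts is optimal.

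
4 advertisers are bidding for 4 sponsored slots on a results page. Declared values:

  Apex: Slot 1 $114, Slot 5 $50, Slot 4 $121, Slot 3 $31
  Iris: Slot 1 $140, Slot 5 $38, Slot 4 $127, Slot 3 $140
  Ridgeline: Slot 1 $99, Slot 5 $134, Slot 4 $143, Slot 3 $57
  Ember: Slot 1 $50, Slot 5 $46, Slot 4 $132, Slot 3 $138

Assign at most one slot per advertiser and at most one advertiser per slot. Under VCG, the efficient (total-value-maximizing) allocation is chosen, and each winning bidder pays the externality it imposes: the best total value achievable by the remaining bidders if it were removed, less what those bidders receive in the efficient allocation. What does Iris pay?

Iris pays $2.

Efficient allocation: Apex→Slot 4 ($121), Iris→Slot 1 ($140), Ridgeline→Slot 5 ($134), Ember→Slot 3 ($138); total welfare W = $533.
Iris receives Slot 1 at value $140, so the others get W − 140 = $393.
Without Iris: best allocation of the remaining 3 bidders over all 4 slots is Apex→Slot 1 ($114), Ridgeline→Slot 4 ($143), Ember→Slot 3 ($138), total $395.
VCG payment = (others' best without Iris) − (others' welfare with Iris) = 395 − 393 = $2.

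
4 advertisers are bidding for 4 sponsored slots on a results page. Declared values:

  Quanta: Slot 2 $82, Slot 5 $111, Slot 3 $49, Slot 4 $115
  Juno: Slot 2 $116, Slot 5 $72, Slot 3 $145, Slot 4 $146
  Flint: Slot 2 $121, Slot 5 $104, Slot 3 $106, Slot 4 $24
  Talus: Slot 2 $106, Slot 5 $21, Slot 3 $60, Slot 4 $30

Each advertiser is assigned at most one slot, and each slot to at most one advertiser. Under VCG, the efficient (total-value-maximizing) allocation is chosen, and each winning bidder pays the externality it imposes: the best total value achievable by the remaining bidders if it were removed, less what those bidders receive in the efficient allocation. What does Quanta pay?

Quanta pays $3.

Efficient allocation: Quanta→Slot 4 ($115), Juno→Slot 3 ($145), Flint→Slot 5 ($104), Talus→Slot 2 ($106); total welfare W = $470.
Quanta receives Slot 4 at value $115, so the others get W − 115 = $355.
Without Quanta: best allocation of the remaining 3 bidders over all 4 slots is Juno→Slot 4 ($146), Flint→Slot 3 ($106), Talus→Slot 2 ($106), total $358.
VCG payment = (others' best without Quanta) − (others' welfare with Quanta) = 358 − 355 = $3.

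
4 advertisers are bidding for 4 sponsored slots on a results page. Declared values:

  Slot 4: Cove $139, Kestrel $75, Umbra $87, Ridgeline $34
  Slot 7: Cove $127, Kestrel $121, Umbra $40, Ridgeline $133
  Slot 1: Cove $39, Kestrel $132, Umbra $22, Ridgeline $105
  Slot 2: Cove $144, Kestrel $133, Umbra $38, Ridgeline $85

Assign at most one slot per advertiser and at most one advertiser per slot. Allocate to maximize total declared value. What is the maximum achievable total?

Max total: $496

Optimal: Cove→Slot 2 ($144), Kestrel→Slot 1 ($132), Umbra→Slot 4 ($87), Ridgeline→Slot 7 ($133) — total 144+132+87+133 = $496.
Column-greedy (each slot in turn goes to its best remaining advertiser) gives $442, worse by 54.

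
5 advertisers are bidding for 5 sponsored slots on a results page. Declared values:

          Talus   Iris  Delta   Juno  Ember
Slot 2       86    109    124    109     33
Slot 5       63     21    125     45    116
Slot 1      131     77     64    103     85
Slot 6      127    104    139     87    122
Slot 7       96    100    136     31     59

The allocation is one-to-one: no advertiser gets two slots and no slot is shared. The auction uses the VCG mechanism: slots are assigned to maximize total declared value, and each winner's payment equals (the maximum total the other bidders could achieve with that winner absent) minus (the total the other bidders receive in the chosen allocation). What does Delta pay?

Delta pays $2.

Efficient allocation: Talus→Slot 1 ($131), Iris→Slot 6 ($104), Delta→Slot 7 ($136), Juno→Slot 2 ($109), Ember→Slot 5 ($116); total welfare W = $596.
Delta receives Slot 7 at value $136, so the others get W − 136 = $460.
Without Delta: best allocation of the remaining 4 bidders over all 5 slots is Talus→Slot 1 ($131), Iris→Slot 7 ($100), Juno→Slot 2 ($109), Ember→Slot 6 ($122), total $462.
VCG payment = (others' best without Delta) − (others' welfare with Delta) = 462 − 460 = $2.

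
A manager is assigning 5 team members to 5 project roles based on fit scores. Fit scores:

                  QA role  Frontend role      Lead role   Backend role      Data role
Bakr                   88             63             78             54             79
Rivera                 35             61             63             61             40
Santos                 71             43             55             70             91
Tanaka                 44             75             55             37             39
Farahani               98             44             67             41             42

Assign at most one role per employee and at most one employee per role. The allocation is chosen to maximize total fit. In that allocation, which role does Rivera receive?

Rivera receives Backend role.

This is the linear assignment problem.
Optimal: Bakr→Lead role (78 pts), Rivera→Backend role (61 pts), Santos→Data role (91 pts), Tanaka→Frontend role (75 pts), Farahani→QA role (98 pts) — total 78+61+91+75+98 = 403 pts.
Row-greedy (each employee in turn takes its best remaining role) gives 358 pts, worse by 45.
Next-best assignment: Bakr→Data role, Rivera→Lead role, Santos→Backend role, Tanaka→Frontend role, Farahani→QA role = 385 pts.
Swapping Tanaka↔Rivera (Tanaka→Backend role 37 pts, Rivera→Frontend role 61 pts) loses 38.
Every other assignment is strictly worse.
Rivera's own top role is Lead role (63 pts), but forcing Rivera→Lead role and reassigning the rest optimally gives only 385 pts — worse by 18.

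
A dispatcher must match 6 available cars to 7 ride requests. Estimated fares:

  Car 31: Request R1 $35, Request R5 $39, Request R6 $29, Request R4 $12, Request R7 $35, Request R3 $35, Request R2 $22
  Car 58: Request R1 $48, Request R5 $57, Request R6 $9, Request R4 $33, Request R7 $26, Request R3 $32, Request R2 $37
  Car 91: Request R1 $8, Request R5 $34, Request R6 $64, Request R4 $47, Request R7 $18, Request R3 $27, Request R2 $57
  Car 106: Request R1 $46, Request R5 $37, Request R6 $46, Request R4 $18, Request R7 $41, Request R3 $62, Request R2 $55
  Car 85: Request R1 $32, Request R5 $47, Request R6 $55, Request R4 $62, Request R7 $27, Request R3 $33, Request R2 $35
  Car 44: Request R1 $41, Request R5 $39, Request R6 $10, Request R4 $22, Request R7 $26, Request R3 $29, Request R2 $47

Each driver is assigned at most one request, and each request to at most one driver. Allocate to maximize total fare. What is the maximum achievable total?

This is a one-to-one assignment (maximum-weight bipartite matching).
Optimal: Car 31→Request R1 ($35), Car 58→Request R5 ($57), Car 91→Request R6 ($64), Car 106→Request R3 ($62), Car 85→Request R4 ($62), Car 44→Request R2 ($47) — total 35+57+64+62+62+47 = $327.
Checked against all permutations: $327 is optimal.

Maximum total: $327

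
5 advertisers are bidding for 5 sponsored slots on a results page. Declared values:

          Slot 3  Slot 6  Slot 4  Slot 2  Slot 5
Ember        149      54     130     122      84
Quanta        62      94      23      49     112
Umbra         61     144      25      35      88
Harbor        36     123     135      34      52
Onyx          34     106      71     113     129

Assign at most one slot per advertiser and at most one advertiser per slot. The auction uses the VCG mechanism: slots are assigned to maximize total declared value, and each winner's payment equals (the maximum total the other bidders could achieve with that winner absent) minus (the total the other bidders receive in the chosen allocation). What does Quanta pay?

Efficient allocation: Ember→Slot 3 ($149), Quanta→Slot 5 ($112), Umbra→Slot 6 ($144), Harbor→Slot 4 ($135), Onyx→Slot 2 ($113); total welfare W = $653.
Quanta receives Slot 5 at value $112, so the others get W − 112 = $541.
Without Quanta: best allocation of the remaining 4 bidders over all 5 slots is Ember→Slot 3 ($149), Umbra→Slot 6 ($144), Harbor→Slot 4 ($135), Onyx→Slot 5 ($129), total $557.
VCG payment = (others' best without Quanta) − (others' welfare with Quanta) = 557 − 541 = $16.

Quanta pays $16.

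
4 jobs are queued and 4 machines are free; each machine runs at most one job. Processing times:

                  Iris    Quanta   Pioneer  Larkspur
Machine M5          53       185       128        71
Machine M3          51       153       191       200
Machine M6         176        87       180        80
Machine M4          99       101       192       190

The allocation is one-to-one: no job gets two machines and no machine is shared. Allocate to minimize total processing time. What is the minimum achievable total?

Optimal: Iris→Machine M3 (51 min), Quanta→Machine M4 (101 min), Pioneer→Machine M5 (128 min), Larkspur→Machine M6 (80 min) — total 51+101+128+80 = 360 min.
Column-greedy (each machine in turn goes to its cheapest remaining job) gives 478 min, worse by 118.
Next-best assignment: Iris→Machine M3, Quanta→Machine M6, Pioneer→Machine M4, Larkspur→Machine M5 = 401 min.

Minimum total: 360 min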